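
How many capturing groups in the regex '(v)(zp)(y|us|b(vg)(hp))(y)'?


To count capturing groups, count each '(' that starts a group.
Pattern: '(v)(zp)(y|us|b(vg)(hp))(y)'
Walking through the pattern:
  Position 0: '(' -> group #1
  Position 3: '(' -> group #2
  Position 7: '(' -> group #3
  Position 14: '(' -> group #4
  Position 18: '(' -> group #5
  Position 23: '(' -> group #6
Total capturing groups: 6

6


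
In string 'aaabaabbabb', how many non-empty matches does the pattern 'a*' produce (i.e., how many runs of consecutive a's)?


Pattern 'a*' matches zero or more a's. We want non-empty runs of consecutive a's.
String: 'aaabaabbabb'
Walking through the string to find runs of a's:
  Run 1: positions 0-2 -> 'aaa'
  Run 2: positions 4-5 -> 'aa'
  Run 3: positions 8-8 -> 'a'
Non-empty runs found: ['aaa', 'aa', 'a']
Count: 3

3


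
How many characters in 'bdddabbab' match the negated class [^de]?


Negated class [^de] matches any char NOT in {d, e}
Scanning 'bdddabbab':
  pos 0: 'b' -> MATCH
  pos 1: 'd' -> no (excluded)
  pos 2: 'd' -> no (excluded)
  pos 3: 'd' -> no (excluded)
  pos 4: 'a' -> MATCH
  pos 5: 'b' -> MATCH
  pos 6: 'b' -> MATCH
  pos 7: 'a' -> MATCH
  pos 8: 'b' -> MATCH
Total matches: 6

6


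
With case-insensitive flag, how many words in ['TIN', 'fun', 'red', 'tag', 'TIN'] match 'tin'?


Case-insensitive matching: compare each word's lowercase form to 'tin'.
  'TIN' -> lower='tin' -> MATCH
  'fun' -> lower='fun' -> no
  'red' -> lower='red' -> no
  'tag' -> lower='tag' -> no
  'TIN' -> lower='tin' -> MATCH
Matches: ['TIN', 'TIN']
Count: 2

2


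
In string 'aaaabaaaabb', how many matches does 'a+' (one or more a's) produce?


Pattern 'a+' matches one or more consecutive a's.
String: 'aaaabaaaabb'
Scanning for runs of a:
  Match 1: 'aaaa' (length 4)
  Match 2: 'aaaa' (length 4)
Total matches: 2

2


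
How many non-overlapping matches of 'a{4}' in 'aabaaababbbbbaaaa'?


Pattern 'a{4}' matches exactly 4 consecutive a's (greedy, non-overlapping).
String: 'aabaaababbbbbaaaa'
Scanning for runs of a's:
  Run at pos 0: 'aa' (length 2) -> 0 match(es)
  Run at pos 3: 'aaa' (length 3) -> 0 match(es)
  Run at pos 7: 'a' (length 1) -> 0 match(es)
  Run at pos 13: 'aaaa' (length 4) -> 1 match(es)
Matches found: ['aaaa']
Total: 1

1


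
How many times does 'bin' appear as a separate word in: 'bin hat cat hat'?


Scanning each word for exact match 'bin':
  Word 1: 'bin' -> MATCH
  Word 2: 'hat' -> no
  Word 3: 'cat' -> no
  Word 4: 'hat' -> no
Total matches: 1

1


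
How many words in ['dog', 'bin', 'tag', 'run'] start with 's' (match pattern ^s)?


Pattern ^s anchors to start of word. Check which words begin with 's':
  'dog' -> no
  'bin' -> no
  'tag' -> no
  'run' -> no
Matching words: []
Count: 0

0


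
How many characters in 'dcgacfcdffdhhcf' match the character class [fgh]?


Character class [fgh] matches any of: {f, g, h}
Scanning string 'dcgacfcdffdhhcf' character by character:
  pos 0: 'd' -> no
  pos 1: 'c' -> no
  pos 2: 'g' -> MATCH
  pos 3: 'a' -> no
  pos 4: 'c' -> no
  pos 5: 'f' -> MATCH
  pos 6: 'c' -> no
  pos 7: 'd' -> no
  pos 8: 'f' -> MATCH
  pos 9: 'f' -> MATCH
  pos 10: 'd' -> no
  pos 11: 'h' -> MATCH
  pos 12: 'h' -> MATCH
  pos 13: 'c' -> no
  pos 14: 'f' -> MATCH
Total matches: 7

7


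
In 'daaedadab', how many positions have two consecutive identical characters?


Looking for consecutive identical characters in 'daaedadab':
  pos 0-1: 'd' vs 'a' -> different
  pos 1-2: 'a' vs 'a' -> MATCH ('aa')
  pos 2-3: 'a' vs 'e' -> different
  pos 3-4: 'e' vs 'd' -> different
  pos 4-5: 'd' vs 'a' -> different
  pos 5-6: 'a' vs 'd' -> different
  pos 6-7: 'd' vs 'a' -> different
  pos 7-8: 'a' vs 'b' -> different
Consecutive identical pairs: ['aa']
Count: 1

1


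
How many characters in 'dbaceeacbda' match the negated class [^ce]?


Negated class [^ce] matches any char NOT in {c, e}
Scanning 'dbaceeacbda':
  pos 0: 'd' -> MATCH
  pos 1: 'b' -> MATCH
  pos 2: 'a' -> MATCH
  pos 3: 'c' -> no (excluded)
  pos 4: 'e' -> no (excluded)
  pos 5: 'e' -> no (excluded)
  pos 6: 'a' -> MATCH
  pos 7: 'c' -> no (excluded)
  pos 8: 'b' -> MATCH
  pos 9: 'd' -> MATCH
  pos 10: 'a' -> MATCH
Total matches: 7

7


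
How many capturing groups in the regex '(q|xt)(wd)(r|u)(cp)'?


To count capturing groups, count each '(' that starts a group.
Pattern: '(q|xt)(wd)(r|u)(cp)'
Walking through the pattern:
  Position 0: '(' -> group #1
  Position 6: '(' -> group #2
  Position 10: '(' -> group #3
  Position 15: '(' -> group #4
Total capturing groups: 4

4


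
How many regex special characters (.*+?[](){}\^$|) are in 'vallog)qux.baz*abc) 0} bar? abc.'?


Regex special characters are: . * + ? [ ] ( ) { } \ ^ $ |
Scanning 'vallog)qux.baz*abc) 0} bar? abc.':
  pos 6: ')' -> SPECIAL
  pos 10: '.' -> SPECIAL
  pos 14: '*' -> SPECIAL
  pos 18: ')' -> SPECIAL
  pos 21: '}' -> SPECIAL
  pos 26: '?' -> SPECIAL
  pos 31: '.' -> SPECIAL
Special chars found: [')', '.', '*', ')', '}', '?', '.']
Total: 7

7


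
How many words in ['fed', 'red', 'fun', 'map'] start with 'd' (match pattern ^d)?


Pattern ^d anchors to start of word. Check which words begin with 'd':
  'fed' -> no
  'red' -> no
  'fun' -> no
  'map' -> no
Matching words: []
Count: 0

0


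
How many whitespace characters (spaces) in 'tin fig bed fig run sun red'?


\s matches whitespace characters (spaces, tabs, etc.).
Text: 'tin fig bed fig run sun red'
This text has 7 words separated by spaces.
Number of spaces = number of words - 1 = 7 - 1 = 6

6


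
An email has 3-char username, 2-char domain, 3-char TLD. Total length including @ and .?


An email address has format: username@domain.tld
Username length: 3
'@' character: 1
Domain length: 2
'.' character: 1
TLD length: 3
Total = 3 + 1 + 2 + 1 + 3 = 10

10


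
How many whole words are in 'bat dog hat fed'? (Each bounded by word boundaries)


Word boundaries (\b) mark the start/end of each word.
Text: 'bat dog hat fed'
Splitting by whitespace:
  Word 1: 'bat'
  Word 2: 'dog'
  Word 3: 'hat'
  Word 4: 'fed'
Total whole words: 4

4


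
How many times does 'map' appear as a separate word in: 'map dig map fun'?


Scanning each word for exact match 'map':
  Word 1: 'map' -> MATCH
  Word 2: 'dig' -> no
  Word 3: 'map' -> MATCH
  Word 4: 'fun' -> no
Total matches: 2

2


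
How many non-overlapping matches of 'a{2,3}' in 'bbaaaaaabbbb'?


Pattern 'a{2,3}' matches between 2 and 3 consecutive a's (greedy).
String: 'bbaaaaaabbbb'
Finding runs of a's and applying greedy matching:
  Run at pos 2: 'aaaaaa' (length 6)
Matches: ['aaa', 'aaa']
Count: 2

2


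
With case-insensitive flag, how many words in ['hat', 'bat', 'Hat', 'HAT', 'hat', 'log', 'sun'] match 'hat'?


Case-insensitive matching: compare each word's lowercase form to 'hat'.
  'hat' -> lower='hat' -> MATCH
  'bat' -> lower='bat' -> no
  'Hat' -> lower='hat' -> MATCH
  'HAT' -> lower='hat' -> MATCH
  'hat' -> lower='hat' -> MATCH
  'log' -> lower='log' -> no
  'sun' -> lower='sun' -> no
Matches: ['hat', 'Hat', 'HAT', 'hat']
Count: 4

4


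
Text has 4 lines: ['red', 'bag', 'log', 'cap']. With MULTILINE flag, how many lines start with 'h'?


With MULTILINE flag, ^ matches the start of each line.
Lines: ['red', 'bag', 'log', 'cap']
Checking which lines start with 'h':
  Line 1: 'red' -> no
  Line 2: 'bag' -> no
  Line 3: 'log' -> no
  Line 4: 'cap' -> no
Matching lines: []
Count: 0

0


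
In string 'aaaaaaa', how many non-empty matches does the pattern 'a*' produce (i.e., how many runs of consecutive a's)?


Pattern 'a*' matches zero or more a's. We want non-empty runs of consecutive a's.
String: 'aaaaaaa'
Walking through the string to find runs of a's:
  Run 1: positions 0-6 -> 'aaaaaaa'
Non-empty runs found: ['aaaaaaa']
Count: 1

1


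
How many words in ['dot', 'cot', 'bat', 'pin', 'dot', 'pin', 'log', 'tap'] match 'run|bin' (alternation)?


Alternation 'run|bin' matches either 'run' or 'bin'.
Checking each word:
  'dot' -> no
  'cot' -> no
  'bat' -> no
  'pin' -> no
  'dot' -> no
  'pin' -> no
  'log' -> no
  'tap' -> no
Matches: []
Count: 0

0


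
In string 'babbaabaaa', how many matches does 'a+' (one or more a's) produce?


Pattern 'a+' matches one or more consecutive a's.
String: 'babbaabaaa'
Scanning for runs of a:
  Match 1: 'a' (length 1)
  Match 2: 'aa' (length 2)
  Match 3: 'aaa' (length 3)
Total matches: 3

3


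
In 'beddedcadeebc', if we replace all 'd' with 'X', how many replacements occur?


re.sub('d', 'X', text) replaces every occurrence of 'd' with 'X'.
Text: 'beddedcadeebc'
Scanning for 'd':
  pos 2: 'd' -> replacement #1
  pos 3: 'd' -> replacement #2
  pos 5: 'd' -> replacement #3
  pos 8: 'd' -> replacement #4
Total replacements: 4

4


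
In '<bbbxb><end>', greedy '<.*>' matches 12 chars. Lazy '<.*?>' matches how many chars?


Greedy '<.*>' tries to match as MUCH as possible.
Lazy '<.*?>' tries to match as LITTLE as possible.

String: '<bbbxb><end>'
Greedy '<.*>' starts at first '<' and extends to the LAST '>': '<bbbxb><end>' (12 chars)
Lazy '<.*?>' starts at first '<' and stops at the FIRST '>': '<bbbxb>' (7 chars)

7


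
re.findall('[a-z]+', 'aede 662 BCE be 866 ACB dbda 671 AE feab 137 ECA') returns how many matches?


Pattern '[a-z]+' finds one or more lowercase letters.
Text: 'aede 662 BCE be 866 ACB dbda 671 AE feab 137 ECA'
Scanning for matches:
  Match 1: 'aede'
  Match 2: 'be'
  Match 3: 'dbda'
  Match 4: 'feab'
Total matches: 4

4


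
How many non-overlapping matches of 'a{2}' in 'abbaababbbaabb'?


Pattern 'a{2}' matches exactly 2 consecutive a's (greedy, non-overlapping).
String: 'abbaababbbaabb'
Scanning for runs of a's:
  Run at pos 0: 'a' (length 1) -> 0 match(es)
  Run at pos 3: 'aa' (length 2) -> 1 match(es)
  Run at pos 6: 'a' (length 1) -> 0 match(es)
  Run at pos 10: 'aa' (length 2) -> 1 match(es)
Matches found: ['aa', 'aa']
Total: 2

2


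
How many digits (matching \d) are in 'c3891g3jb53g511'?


\d matches any digit 0-9.
Scanning 'c3891g3jb53g511':
  pos 1: '3' -> DIGIT
  pos 2: '8' -> DIGIT
  pos 3: '9' -> DIGIT
  pos 4: '1' -> DIGIT
  pos 6: '3' -> DIGIT
  pos 9: '5' -> DIGIT
  pos 10: '3' -> DIGIT
  pos 12: '5' -> DIGIT
  pos 13: '1' -> DIGIT
  pos 14: '1' -> DIGIT
Digits found: ['3', '8', '9', '1', '3', '5', '3', '5', '1', '1']
Total: 10

10


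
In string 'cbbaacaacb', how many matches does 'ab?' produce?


Pattern 'ab?' matches 'a' optionally followed by 'b'.
String: 'cbbaacaacb'
Scanning left to right for 'a' then checking next char:
  Match 1: 'a' (a not followed by b)
  Match 2: 'a' (a not followed by b)
  Match 3: 'a' (a not followed by b)
  Match 4: 'a' (a not followed by b)
Total matches: 4

4


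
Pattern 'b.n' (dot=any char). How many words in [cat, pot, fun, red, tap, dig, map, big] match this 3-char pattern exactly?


Pattern 'b.n' means: starts with 'b', any single char, ends with 'n'.
Checking each word (must be exactly 3 chars):
  'cat' (len=3): no
  'pot' (len=3): no
  'fun' (len=3): no
  'red' (len=3): no
  'tap' (len=3): no
  'dig' (len=3): no
  'map' (len=3): no
  'big' (len=3): no
Matching words: []
Total: 0

0


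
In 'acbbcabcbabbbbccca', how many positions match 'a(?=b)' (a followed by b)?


Lookahead 'a(?=b)' matches 'a' only when followed by 'b'.
String: 'acbbcabcbabbbbccca'
Checking each position where char is 'a':
  pos 0: 'a' -> no (next='c')
  pos 5: 'a' -> MATCH (next='b')
  pos 9: 'a' -> MATCH (next='b')
Matching positions: [5, 9]
Count: 2

2


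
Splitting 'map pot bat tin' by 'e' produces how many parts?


Splitting by 'e' breaks the string at each occurrence of the separator.
Text: 'map pot bat tin'
Parts after split:
  Part 1: 'map pot bat tin'
Total parts: 1

1


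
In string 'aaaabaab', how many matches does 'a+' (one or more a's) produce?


Pattern 'a+' matches one or more consecutive a's.
String: 'aaaabaab'
Scanning for runs of a:
  Match 1: 'aaaa' (length 4)
  Match 2: 'aa' (length 2)
Total matches: 2

2


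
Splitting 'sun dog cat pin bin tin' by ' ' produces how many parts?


Splitting by ' ' breaks the string at each occurrence of the separator.
Text: 'sun dog cat pin bin tin'
Parts after split:
  Part 1: 'sun'
  Part 2: 'dog'
  Part 3: 'cat'
  Part 4: 'pin'
  Part 5: 'bin'
  Part 6: 'tin'
Total parts: 6

6


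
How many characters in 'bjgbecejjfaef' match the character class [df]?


Character class [df] matches any of: {d, f}
Scanning string 'bjgbecejjfaef' character by character:
  pos 0: 'b' -> no
  pos 1: 'j' -> no
  pos 2: 'g' -> no
  pos 3: 'b' -> no
  pos 4: 'e' -> no
  pos 5: 'c' -> no
  pos 6: 'e' -> no
  pos 7: 'j' -> no
  pos 8: 'j' -> no
  pos 9: 'f' -> MATCH
  pos 10: 'a' -> no
  pos 11: 'e' -> no
  pos 12: 'f' -> MATCH
Total matches: 2

2


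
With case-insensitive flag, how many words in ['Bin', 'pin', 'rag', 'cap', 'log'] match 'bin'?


Case-insensitive matching: compare each word's lowercase form to 'bin'.
  'Bin' -> lower='bin' -> MATCH
  'pin' -> lower='pin' -> no
  'rag' -> lower='rag' -> no
  'cap' -> lower='cap' -> no
  'log' -> lower='log' -> no
Matches: ['Bin']
Count: 1

1


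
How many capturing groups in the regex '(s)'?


To count capturing groups, count each '(' that starts a group.
Pattern: '(s)'
Walking through the pattern:
  Position 0: '(' -> group #1
Total capturing groups: 1

1


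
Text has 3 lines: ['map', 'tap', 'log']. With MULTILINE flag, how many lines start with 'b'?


With MULTILINE flag, ^ matches the start of each line.
Lines: ['map', 'tap', 'log']
Checking which lines start with 'b':
  Line 1: 'map' -> no
  Line 2: 'tap' -> no
  Line 3: 'log' -> no
Matching lines: []
Count: 0

0


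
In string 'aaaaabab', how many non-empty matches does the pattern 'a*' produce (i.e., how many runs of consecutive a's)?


Pattern 'a*' matches zero or more a's. We want non-empty runs of consecutive a's.
String: 'aaaaabab'
Walking through the string to find runs of a's:
  Run 1: positions 0-4 -> 'aaaaa'
  Run 2: positions 6-6 -> 'a'
Non-empty runs found: ['aaaaa', 'a']
Count: 2

2


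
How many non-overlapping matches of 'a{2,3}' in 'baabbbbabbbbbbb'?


Pattern 'a{2,3}' matches between 2 and 3 consecutive a's (greedy).
String: 'baabbbbabbbbbbb'
Finding runs of a's and applying greedy matching:
  Run at pos 1: 'aa' (length 2)
  Run at pos 7: 'a' (length 1)
Matches: ['aa']
Count: 1

1


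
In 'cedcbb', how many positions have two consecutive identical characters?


Looking for consecutive identical characters in 'cedcbb':
  pos 0-1: 'c' vs 'e' -> different
  pos 1-2: 'e' vs 'd' -> different
  pos 2-3: 'd' vs 'c' -> different
  pos 3-4: 'c' vs 'b' -> different
  pos 4-5: 'b' vs 'b' -> MATCH ('bb')
Consecutive identical pairs: ['bb']
Count: 1

1


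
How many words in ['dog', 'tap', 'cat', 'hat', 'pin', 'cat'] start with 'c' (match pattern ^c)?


Pattern ^c anchors to start of word. Check which words begin with 'c':
  'dog' -> no
  'tap' -> no
  'cat' -> MATCH (starts with 'c')
  'hat' -> no
  'pin' -> no
  'cat' -> MATCH (starts with 'c')
Matching words: ['cat', 'cat']
Count: 2

2


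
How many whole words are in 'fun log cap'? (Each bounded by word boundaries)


Word boundaries (\b) mark the start/end of each word.
Text: 'fun log cap'
Splitting by whitespace:
  Word 1: 'fun'
  Word 2: 'log'
  Word 3: 'cap'
Total whole words: 3

3


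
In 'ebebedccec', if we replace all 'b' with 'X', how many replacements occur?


re.sub('b', 'X', text) replaces every occurrence of 'b' with 'X'.
Text: 'ebebedccec'
Scanning for 'b':
  pos 1: 'b' -> replacement #1
  pos 3: 'b' -> replacement #2
Total replacements: 2

2


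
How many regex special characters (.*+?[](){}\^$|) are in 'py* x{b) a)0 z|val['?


Regex special characters are: . * + ? [ ] ( ) { } \ ^ $ |
Scanning 'py* x{b) a)0 z|val[':
  pos 2: '*' -> SPECIAL
  pos 5: '{' -> SPECIAL
  pos 7: ')' -> SPECIAL
  pos 10: ')' -> SPECIAL
  pos 14: '|' -> SPECIAL
  pos 18: '[' -> SPECIAL
Special chars found: ['*', '{', ')', ')', '|', '[']
Total: 6

6


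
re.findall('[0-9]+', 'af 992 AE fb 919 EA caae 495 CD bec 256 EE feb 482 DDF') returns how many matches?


Pattern '[0-9]+' finds one or more digits.
Text: 'af 992 AE fb 919 EA caae 495 CD bec 256 EE feb 482 DDF'
Scanning for matches:
  Match 1: '992'
  Match 2: '919'
  Match 3: '495'
  Match 4: '256'
  Match 5: '482'
Total matches: 5

5


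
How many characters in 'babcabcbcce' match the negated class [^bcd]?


Negated class [^bcd] matches any char NOT in {b, c, d}
Scanning 'babcabcbcce':
  pos 0: 'b' -> no (excluded)
  pos 1: 'a' -> MATCH
  pos 2: 'b' -> no (excluded)
  pos 3: 'c' -> no (excluded)
  pos 4: 'a' -> MATCH
  pos 5: 'b' -> no (excluded)
  pos 6: 'c' -> no (excluded)
  pos 7: 'b' -> no (excluded)
  pos 8: 'c' -> no (excluded)
  pos 9: 'c' -> no (excluded)
  pos 10: 'e' -> MATCH
Total matches: 3

3


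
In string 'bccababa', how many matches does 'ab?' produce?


Pattern 'ab?' matches 'a' optionally followed by 'b'.
String: 'bccababa'
Scanning left to right for 'a' then checking next char:
  Match 1: 'ab' (a followed by b)
  Match 2: 'ab' (a followed by b)
  Match 3: 'a' (a not followed by b)
Total matches: 3

3


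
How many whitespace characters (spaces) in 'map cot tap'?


\s matches whitespace characters (spaces, tabs, etc.).
Text: 'map cot tap'
This text has 3 words separated by spaces.
Number of spaces = number of words - 1 = 3 - 1 = 2

2


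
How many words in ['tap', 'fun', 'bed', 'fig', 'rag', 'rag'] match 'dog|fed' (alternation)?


Alternation 'dog|fed' matches either 'dog' or 'fed'.
Checking each word:
  'tap' -> no
  'fun' -> no
  'bed' -> no
  'fig' -> no
  'rag' -> no
  'rag' -> no
Matches: []
Count: 0

0


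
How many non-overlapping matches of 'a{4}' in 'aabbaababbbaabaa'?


Pattern 'a{4}' matches exactly 4 consecutive a's (greedy, non-overlapping).
String: 'aabbaababbbaabaa'
Scanning for runs of a's:
  Run at pos 0: 'aa' (length 2) -> 0 match(es)
  Run at pos 4: 'aa' (length 2) -> 0 match(es)
  Run at pos 7: 'a' (length 1) -> 0 match(es)
  Run at pos 11: 'aa' (length 2) -> 0 match(es)
  Run at pos 14: 'aa' (length 2) -> 0 match(es)
Matches found: []
Total: 0

0


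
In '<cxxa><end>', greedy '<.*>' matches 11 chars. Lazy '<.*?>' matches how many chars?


Greedy '<.*>' tries to match as MUCH as possible.
Lazy '<.*?>' tries to match as LITTLE as possible.

String: '<cxxa><end>'
Greedy '<.*>' starts at first '<' and extends to the LAST '>': '<cxxa><end>' (11 chars)
Lazy '<.*?>' starts at first '<' and stops at the FIRST '>': '<cxxa>' (6 chars)

6


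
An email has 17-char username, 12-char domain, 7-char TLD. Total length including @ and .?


An email address has format: username@domain.tld
Username length: 17
'@' character: 1
Domain length: 12
'.' character: 1
TLD length: 7
Total = 17 + 1 + 12 + 1 + 7 = 38

38


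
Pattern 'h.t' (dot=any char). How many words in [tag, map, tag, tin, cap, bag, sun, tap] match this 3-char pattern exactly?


Pattern 'h.t' means: starts with 'h', any single char, ends with 't'.
Checking each word (must be exactly 3 chars):
  'tag' (len=3): no
  'map' (len=3): no
  'tag' (len=3): no
  'tin' (len=3): no
  'cap' (len=3): no
  'bag' (len=3): no
  'sun' (len=3): no
  'tap' (len=3): no
Matching words: []
Total: 0

0


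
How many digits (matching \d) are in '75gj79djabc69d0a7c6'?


\d matches any digit 0-9.
Scanning '75gj79djabc69d0a7c6':
  pos 0: '7' -> DIGIT
  pos 1: '5' -> DIGIT
  pos 4: '7' -> DIGIT
  pos 5: '9' -> DIGIT
  pos 11: '6' -> DIGIT
  pos 12: '9' -> DIGIT
  pos 14: '0' -> DIGIT
  pos 16: '7' -> DIGIT
  pos 18: '6' -> DIGIT
Digits found: ['7', '5', '7', '9', '6', '9', '0', '7', '6']
Total: 9

9


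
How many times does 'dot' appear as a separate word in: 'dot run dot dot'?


Scanning each word for exact match 'dot':
  Word 1: 'dot' -> MATCH
  Word 2: 'run' -> no
  Word 3: 'dot' -> MATCH
  Word 4: 'dot' -> MATCH
Total matches: 3

3


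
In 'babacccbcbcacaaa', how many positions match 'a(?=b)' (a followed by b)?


Lookahead 'a(?=b)' matches 'a' only when followed by 'b'.
String: 'babacccbcbcacaaa'
Checking each position where char is 'a':
  pos 1: 'a' -> MATCH (next='b')
  pos 3: 'a' -> no (next='c')
  pos 11: 'a' -> no (next='c')
  pos 13: 'a' -> no (next='a')
  pos 14: 'a' -> no (next='a')
Matching positions: [1]
Count: 1

1


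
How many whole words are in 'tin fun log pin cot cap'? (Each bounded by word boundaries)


Word boundaries (\b) mark the start/end of each word.
Text: 'tin fun log pin cot cap'
Splitting by whitespace:
  Word 1: 'tin'
  Word 2: 'fun'
  Word 3: 'log'
  Word 4: 'pin'
  Word 5: 'cot'
  Word 6: 'cap'
Total whole words: 6

6


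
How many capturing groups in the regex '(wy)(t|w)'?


To count capturing groups, count each '(' that starts a group.
Pattern: '(wy)(t|w)'
Walking through the pattern:
  Position 0: '(' -> group #1
  Position 4: '(' -> group #2
Total capturing groups: 2

2


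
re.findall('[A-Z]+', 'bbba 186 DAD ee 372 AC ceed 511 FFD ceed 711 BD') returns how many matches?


Pattern '[A-Z]+' finds one or more uppercase letters.
Text: 'bbba 186 DAD ee 372 AC ceed 511 FFD ceed 711 BD'
Scanning for matches:
  Match 1: 'DAD'
  Match 2: 'AC'
  Match 3: 'FFD'
  Match 4: 'BD'
Total matches: 4

4


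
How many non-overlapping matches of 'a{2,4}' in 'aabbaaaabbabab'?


Pattern 'a{2,4}' matches between 2 and 4 consecutive a's (greedy).
String: 'aabbaaaabbabab'
Finding runs of a's and applying greedy matching:
  Run at pos 0: 'aa' (length 2)
  Run at pos 4: 'aaaa' (length 4)
  Run at pos 10: 'a' (length 1)
  Run at pos 12: 'a' (length 1)
Matches: ['aa', 'aaaa']
Count: 2

2


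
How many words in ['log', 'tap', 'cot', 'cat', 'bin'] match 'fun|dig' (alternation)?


Alternation 'fun|dig' matches either 'fun' or 'dig'.
Checking each word:
  'log' -> no
  'tap' -> no
  'cot' -> no
  'cat' -> no
  'bin' -> no
Matches: []
Count: 0

0


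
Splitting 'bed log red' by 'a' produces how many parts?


Splitting by 'a' breaks the string at each occurrence of the separator.
Text: 'bed log red'
Parts after split:
  Part 1: 'bed log red'
Total parts: 1

1


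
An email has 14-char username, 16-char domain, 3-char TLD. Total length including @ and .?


An email address has format: username@domain.tld
Username length: 14
'@' character: 1
Domain length: 16
'.' character: 1
TLD length: 3
Total = 14 + 1 + 16 + 1 + 3 = 35

35


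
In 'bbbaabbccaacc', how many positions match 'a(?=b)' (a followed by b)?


Lookahead 'a(?=b)' matches 'a' only when followed by 'b'.
String: 'bbbaabbccaacc'
Checking each position where char is 'a':
  pos 3: 'a' -> no (next='a')
  pos 4: 'a' -> MATCH (next='b')
  pos 9: 'a' -> no (next='a')
  pos 10: 'a' -> no (next='c')
Matching positions: [4]
Count: 1

1


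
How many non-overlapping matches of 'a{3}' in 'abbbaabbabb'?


Pattern 'a{3}' matches exactly 3 consecutive a's (greedy, non-overlapping).
String: 'abbbaabbabb'
Scanning for runs of a's:
  Run at pos 0: 'a' (length 1) -> 0 match(es)
  Run at pos 4: 'aa' (length 2) -> 0 match(es)
  Run at pos 8: 'a' (length 1) -> 0 match(es)
Matches found: []
Total: 0

0


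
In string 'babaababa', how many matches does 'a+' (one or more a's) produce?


Pattern 'a+' matches one or more consecutive a's.
String: 'babaababa'
Scanning for runs of a:
  Match 1: 'a' (length 1)
  Match 2: 'aa' (length 2)
  Match 3: 'a' (length 1)
  Match 4: 'a' (length 1)
Total matches: 4

4


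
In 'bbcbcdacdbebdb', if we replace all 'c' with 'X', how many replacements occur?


re.sub('c', 'X', text) replaces every occurrence of 'c' with 'X'.
Text: 'bbcbcdacdbebdb'
Scanning for 'c':
  pos 2: 'c' -> replacement #1
  pos 4: 'c' -> replacement #2
  pos 7: 'c' -> replacement #3
Total replacements: 3

3


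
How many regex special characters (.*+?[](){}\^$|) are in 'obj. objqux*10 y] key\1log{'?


Regex special characters are: . * + ? [ ] ( ) { } \ ^ $ |
Scanning 'obj. objqux*10 y] key\1log{':
  pos 3: '.' -> SPECIAL
  pos 11: '*' -> SPECIAL
  pos 16: ']' -> SPECIAL
  pos 21: '\' -> SPECIAL
  pos 26: '{' -> SPECIAL
Special chars found: ['.', '*', ']', '\\', '{']
Total: 5

5


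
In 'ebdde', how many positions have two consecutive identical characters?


Looking for consecutive identical characters in 'ebdde':
  pos 0-1: 'e' vs 'b' -> different
  pos 1-2: 'b' vs 'd' -> different
  pos 2-3: 'd' vs 'd' -> MATCH ('dd')
  pos 3-4: 'd' vs 'e' -> different
Consecutive identical pairs: ['dd']
Count: 1

1


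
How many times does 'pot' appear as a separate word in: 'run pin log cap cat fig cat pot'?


Scanning each word for exact match 'pot':
  Word 1: 'run' -> no
  Word 2: 'pin' -> no
  Word 3: 'log' -> no
  Word 4: 'cap' -> no
  Word 5: 'cat' -> no
  Word 6: 'fig' -> no
  Word 7: 'cat' -> no
  Word 8: 'pot' -> MATCH
Total matches: 1

1


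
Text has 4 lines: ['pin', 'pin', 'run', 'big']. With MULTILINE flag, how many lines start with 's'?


With MULTILINE flag, ^ matches the start of each line.
Lines: ['pin', 'pin', 'run', 'big']
Checking which lines start with 's':
  Line 1: 'pin' -> no
  Line 2: 'pin' -> no
  Line 3: 'run' -> no
  Line 4: 'big' -> no
Matching lines: []
Count: 0

0


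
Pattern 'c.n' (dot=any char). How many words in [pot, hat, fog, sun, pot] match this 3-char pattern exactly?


Pattern 'c.n' means: starts with 'c', any single char, ends with 'n'.
Checking each word (must be exactly 3 chars):
  'pot' (len=3): no
  'hat' (len=3): no
  'fog' (len=3): no
  'sun' (len=3): no
  'pot' (len=3): no
Matching words: []
Total: 0

0


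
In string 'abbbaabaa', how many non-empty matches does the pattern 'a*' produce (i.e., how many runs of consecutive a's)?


Pattern 'a*' matches zero or more a's. We want non-empty runs of consecutive a's.
String: 'abbbaabaa'
Walking through the string to find runs of a's:
  Run 1: positions 0-0 -> 'a'
  Run 2: positions 4-5 -> 'aa'
  Run 3: positions 7-8 -> 'aa'
Non-empty runs found: ['a', 'aa', 'aa']
Count: 3

3


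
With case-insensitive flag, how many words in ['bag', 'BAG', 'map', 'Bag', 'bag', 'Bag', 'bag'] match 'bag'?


Case-insensitive matching: compare each word's lowercase form to 'bag'.
  'bag' -> lower='bag' -> MATCH
  'BAG' -> lower='bag' -> MATCH
  'map' -> lower='map' -> no
  'Bag' -> lower='bag' -> MATCH
  'bag' -> lower='bag' -> MATCH
  'Bag' -> lower='bag' -> MATCH
  'bag' -> lower='bag' -> MATCH
Matches: ['bag', 'BAG', 'Bag', 'bag', 'Bag', 'bag']
Count: 6

6


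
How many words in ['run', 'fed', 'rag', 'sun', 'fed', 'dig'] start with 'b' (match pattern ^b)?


Pattern ^b anchors to start of word. Check which words begin with 'b':
  'run' -> no
  'fed' -> no
  'rag' -> no
  'sun' -> no
  'fed' -> no
  'dig' -> no
Matching words: []
Count: 0

0


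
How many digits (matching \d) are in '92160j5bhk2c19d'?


\d matches any digit 0-9.
Scanning '92160j5bhk2c19d':
  pos 0: '9' -> DIGIT
  pos 1: '2' -> DIGIT
  pos 2: '1' -> DIGIT
  pos 3: '6' -> DIGIT
  pos 4: '0' -> DIGIT
  pos 6: '5' -> DIGIT
  pos 10: '2' -> DIGIT
  pos 12: '1' -> DIGIT
  pos 13: '9' -> DIGIT
Digits found: ['9', '2', '1', '6', '0', '5', '2', '1', '9']
Total: 9

9


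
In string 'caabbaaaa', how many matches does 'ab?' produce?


Pattern 'ab?' matches 'a' optionally followed by 'b'.
String: 'caabbaaaa'
Scanning left to right for 'a' then checking next char:
  Match 1: 'a' (a not followed by b)
  Match 2: 'ab' (a followed by b)
  Match 3: 'a' (a not followed by b)
  Match 4: 'a' (a not followed by b)
  Match 5: 'a' (a not followed by b)
  Match 6: 'a' (a not followed by b)
Total matches: 6

6


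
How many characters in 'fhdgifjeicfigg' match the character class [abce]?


Character class [abce] matches any of: {a, b, c, e}
Scanning string 'fhdgifjeicfigg' character by character:
  pos 0: 'f' -> no
  pos 1: 'h' -> no
  pos 2: 'd' -> no
  pos 3: 'g' -> no
  pos 4: 'i' -> no
  pos 5: 'f' -> no
  pos 6: 'j' -> no
  pos 7: 'e' -> MATCH
  pos 8: 'i' -> no
  pos 9: 'c' -> MATCH
  pos 10: 'f' -> no
  pos 11: 'i' -> no
  pos 12: 'g' -> no
  pos 13: 'g' -> no
Total matches: 2

2


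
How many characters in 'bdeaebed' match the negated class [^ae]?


Negated class [^ae] matches any char NOT in {a, e}
Scanning 'bdeaebed':
  pos 0: 'b' -> MATCH
  pos 1: 'd' -> MATCH
  pos 2: 'e' -> no (excluded)
  pos 3: 'a' -> no (excluded)
  pos 4: 'e' -> no (excluded)
  pos 5: 'b' -> MATCH
  pos 6: 'e' -> no (excluded)
  pos 7: 'd' -> MATCH
Total matches: 4

4


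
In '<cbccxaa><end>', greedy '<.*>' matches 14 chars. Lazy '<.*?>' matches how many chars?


Greedy '<.*>' tries to match as MUCH as possible.
Lazy '<.*?>' tries to match as LITTLE as possible.

String: '<cbccxaa><end>'
Greedy '<.*>' starts at first '<' and extends to the LAST '>': '<cbccxaa><end>' (14 chars)
Lazy '<.*?>' starts at first '<' and stops at the FIRST '>': '<cbccxaa>' (9 chars)

9


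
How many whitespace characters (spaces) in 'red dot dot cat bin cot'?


\s matches whitespace characters (spaces, tabs, etc.).
Text: 'red dot dot cat bin cot'
This text has 6 words separated by spaces.
Number of spaces = number of words - 1 = 6 - 1 = 5

5


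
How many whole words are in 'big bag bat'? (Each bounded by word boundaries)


Word boundaries (\b) mark the start/end of each word.
Text: 'big bag bat'
Splitting by whitespace:
  Word 1: 'big'
  Word 2: 'bag'
  Word 3: 'bat'
Total whole words: 3

3


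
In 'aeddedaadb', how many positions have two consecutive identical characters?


Looking for consecutive identical characters in 'aeddedaadb':
  pos 0-1: 'a' vs 'e' -> different
  pos 1-2: 'e' vs 'd' -> different
  pos 2-3: 'd' vs 'd' -> MATCH ('dd')
  pos 3-4: 'd' vs 'e' -> different
  pos 4-5: 'e' vs 'd' -> different
  pos 5-6: 'd' vs 'a' -> different
  pos 6-7: 'a' vs 'a' -> MATCH ('aa')
  pos 7-8: 'a' vs 'd' -> different
  pos 8-9: 'd' vs 'b' -> different
Consecutive identical pairs: ['dd', 'aa']
Count: 2

2


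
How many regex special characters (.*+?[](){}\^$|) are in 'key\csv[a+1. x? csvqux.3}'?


Regex special characters are: . * + ? [ ] ( ) { } \ ^ $ |
Scanning 'key\csv[a+1. x? csvqux.3}':
  pos 3: '\' -> SPECIAL
  pos 7: '[' -> SPECIAL
  pos 9: '+' -> SPECIAL
  pos 11: '.' -> SPECIAL
  pos 14: '?' -> SPECIAL
  pos 22: '.' -> SPECIAL
  pos 24: '}' -> SPECIAL
Special chars found: ['\\', '[', '+', '.', '?', '.', '}']
Total: 7

7


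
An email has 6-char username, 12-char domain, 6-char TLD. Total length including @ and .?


An email address has format: username@domain.tld
Username length: 6
'@' character: 1
Domain length: 12
'.' character: 1
TLD length: 6
Total = 6 + 1 + 12 + 1 + 6 = 26

26


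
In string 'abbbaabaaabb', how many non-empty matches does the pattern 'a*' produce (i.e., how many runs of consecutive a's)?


Pattern 'a*' matches zero or more a's. We want non-empty runs of consecutive a's.
String: 'abbbaabaaabb'
Walking through the string to find runs of a's:
  Run 1: positions 0-0 -> 'a'
  Run 2: positions 4-5 -> 'aa'
  Run 3: positions 7-9 -> 'aaa'
Non-empty runs found: ['a', 'aa', 'aaa']
Count: 3

3


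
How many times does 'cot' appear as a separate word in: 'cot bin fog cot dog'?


Scanning each word for exact match 'cot':
  Word 1: 'cot' -> MATCH
  Word 2: 'bin' -> no
  Word 3: 'fog' -> no
  Word 4: 'cot' -> MATCH
  Word 5: 'dog' -> no
Total matches: 2

2


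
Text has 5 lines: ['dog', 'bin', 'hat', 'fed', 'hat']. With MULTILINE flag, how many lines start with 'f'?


With MULTILINE flag, ^ matches the start of each line.
Lines: ['dog', 'bin', 'hat', 'fed', 'hat']
Checking which lines start with 'f':
  Line 1: 'dog' -> no
  Line 2: 'bin' -> no
  Line 3: 'hat' -> no
  Line 4: 'fed' -> MATCH
  Line 5: 'hat' -> no
Matching lines: ['fed']
Count: 1

1


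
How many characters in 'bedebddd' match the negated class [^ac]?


Negated class [^ac] matches any char NOT in {a, c}
Scanning 'bedebddd':
  pos 0: 'b' -> MATCH
  pos 1: 'e' -> MATCH
  pos 2: 'd' -> MATCH
  pos 3: 'e' -> MATCH
  pos 4: 'b' -> MATCH
  pos 5: 'd' -> MATCH
  pos 6: 'd' -> MATCH
  pos 7: 'd' -> MATCH
Total matches: 8

8


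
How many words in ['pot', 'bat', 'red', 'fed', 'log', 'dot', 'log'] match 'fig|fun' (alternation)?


Alternation 'fig|fun' matches either 'fig' or 'fun'.
Checking each word:
  'pot' -> no
  'bat' -> no
  'red' -> no
  'fed' -> no
  'log' -> no
  'dot' -> no
  'log' -> no
Matches: []
Count: 0

0


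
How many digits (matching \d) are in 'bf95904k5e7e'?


\d matches any digit 0-9.
Scanning 'bf95904k5e7e':
  pos 2: '9' -> DIGIT
  pos 3: '5' -> DIGIT
  pos 4: '9' -> DIGIT
  pos 5: '0' -> DIGIT
  pos 6: '4' -> DIGIT
  pos 8: '5' -> DIGIT
  pos 10: '7' -> DIGIT
Digits found: ['9', '5', '9', '0', '4', '5', '7']
Total: 7

7


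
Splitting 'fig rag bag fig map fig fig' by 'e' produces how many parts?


Splitting by 'e' breaks the string at each occurrence of the separator.
Text: 'fig rag bag fig map fig fig'
Parts after split:
  Part 1: 'fig rag bag fig map fig fig'
Total parts: 1

1


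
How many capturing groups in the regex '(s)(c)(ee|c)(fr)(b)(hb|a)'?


To count capturing groups, count each '(' that starts a group.
Pattern: '(s)(c)(ee|c)(fr)(b)(hb|a)'
Walking through the pattern:
  Position 0: '(' -> group #1
  Position 3: '(' -> group #2
  Position 6: '(' -> group #3
  Position 12: '(' -> group #4
  Position 16: '(' -> group #5
  Position 19: '(' -> group #6
Total capturing groups: 6

6


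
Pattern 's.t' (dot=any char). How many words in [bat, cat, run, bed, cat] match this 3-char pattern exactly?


Pattern 's.t' means: starts with 's', any single char, ends with 't'.
Checking each word (must be exactly 3 chars):
  'bat' (len=3): no
  'cat' (len=3): no
  'run' (len=3): no
  'bed' (len=3): no
  'cat' (len=3): no
Matching words: []
Total: 0

0


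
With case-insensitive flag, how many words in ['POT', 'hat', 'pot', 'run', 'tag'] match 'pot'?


Case-insensitive matching: compare each word's lowercase form to 'pot'.
  'POT' -> lower='pot' -> MATCH
  'hat' -> lower='hat' -> no
  'pot' -> lower='pot' -> MATCH
  'run' -> lower='run' -> no
  'tag' -> lower='tag' -> no
Matches: ['POT', 'pot']
Count: 2

2


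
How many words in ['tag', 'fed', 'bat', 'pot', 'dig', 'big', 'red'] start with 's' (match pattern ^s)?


Pattern ^s anchors to start of word. Check which words begin with 's':
  'tag' -> no
  'fed' -> no
  'bat' -> no
  'pot' -> no
  'dig' -> no
  'big' -> no
  'red' -> no
Matching words: []
Count: 0

0


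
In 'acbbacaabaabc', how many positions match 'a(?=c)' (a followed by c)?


Lookahead 'a(?=c)' matches 'a' only when followed by 'c'.
String: 'acbbacaabaabc'
Checking each position where char is 'a':
  pos 0: 'a' -> MATCH (next='c')
  pos 4: 'a' -> MATCH (next='c')
  pos 6: 'a' -> no (next='a')
  pos 7: 'a' -> no (next='b')
  pos 9: 'a' -> no (next='a')
  pos 10: 'a' -> no (next='b')
Matching positions: [0, 4]
Count: 2

2


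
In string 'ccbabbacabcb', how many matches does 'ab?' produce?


Pattern 'ab?' matches 'a' optionally followed by 'b'.
String: 'ccbabbacabcb'
Scanning left to right for 'a' then checking next char:
  Match 1: 'ab' (a followed by b)
  Match 2: 'a' (a not followed by b)
  Match 3: 'ab' (a followed by b)
Total matches: 3

3


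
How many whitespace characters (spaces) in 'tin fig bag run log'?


\s matches whitespace characters (spaces, tabs, etc.).
Text: 'tin fig bag run log'
This text has 5 words separated by spaces.
Number of spaces = number of words - 1 = 5 - 1 = 4

4


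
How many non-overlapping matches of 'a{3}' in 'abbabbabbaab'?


Pattern 'a{3}' matches exactly 3 consecutive a's (greedy, non-overlapping).
String: 'abbabbabbaab'
Scanning for runs of a's:
  Run at pos 0: 'a' (length 1) -> 0 match(es)
  Run at pos 3: 'a' (length 1) -> 0 match(es)
  Run at pos 6: 'a' (length 1) -> 0 match(es)
  Run at pos 9: 'aa' (length 2) -> 0 match(es)
Matches found: []
Total: 0

0


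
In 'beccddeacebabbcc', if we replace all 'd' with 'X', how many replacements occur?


re.sub('d', 'X', text) replaces every occurrence of 'd' with 'X'.
Text: 'beccddeacebabbcc'
Scanning for 'd':
  pos 4: 'd' -> replacement #1
  pos 5: 'd' -> replacement #2
Total replacements: 2

2


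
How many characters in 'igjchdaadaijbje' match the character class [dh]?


Character class [dh] matches any of: {d, h}
Scanning string 'igjchdaadaijbje' character by character:
  pos 0: 'i' -> no
  pos 1: 'g' -> no
  pos 2: 'j' -> no
  pos 3: 'c' -> no
  pos 4: 'h' -> MATCH
  pos 5: 'd' -> MATCH
  pos 6: 'a' -> no
  pos 7: 'a' -> no
  pos 8: 'd' -> MATCH
  pos 9: 'a' -> no
  pos 10: 'i' -> no
  pos 11: 'j' -> no
  pos 12: 'b' -> no
  pos 13: 'j' -> no
  pos 14: 'e' -> no
Total matches: 3

3


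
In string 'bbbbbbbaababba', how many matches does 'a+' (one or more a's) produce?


Pattern 'a+' matches one or more consecutive a's.
String: 'bbbbbbbaababba'
Scanning for runs of a:
  Match 1: 'aa' (length 2)
  Match 2: 'a' (length 1)
  Match 3: 'a' (length 1)
Total matches: 3

3


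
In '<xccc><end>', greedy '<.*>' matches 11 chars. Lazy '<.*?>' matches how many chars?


Greedy '<.*>' tries to match as MUCH as possible.
Lazy '<.*?>' tries to match as LITTLE as possible.

String: '<xccc><end>'
Greedy '<.*>' starts at first '<' and extends to the LAST '>': '<xccc><end>' (11 chars)
Lazy '<.*?>' starts at first '<' and stops at the FIRST '>': '<xccc>' (6 chars)

6


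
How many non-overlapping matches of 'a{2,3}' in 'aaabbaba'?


Pattern 'a{2,3}' matches between 2 and 3 consecutive a's (greedy).
String: 'aaabbaba'
Finding runs of a's and applying greedy matching:
  Run at pos 0: 'aaa' (length 3)
  Run at pos 5: 'a' (length 1)
  Run at pos 7: 'a' (length 1)
Matches: ['aaa']
Count: 1

1


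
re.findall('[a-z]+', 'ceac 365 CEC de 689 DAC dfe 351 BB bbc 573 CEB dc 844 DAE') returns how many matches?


Pattern '[a-z]+' finds one or more lowercase letters.
Text: 'ceac 365 CEC de 689 DAC dfe 351 BB bbc 573 CEB dc 844 DAE'
Scanning for matches:
  Match 1: 'ceac'
  Match 2: 'de'
  Match 3: 'dfe'
  Match 4: 'bbc'
  Match 5: 'dc'
Total matches: 5

5


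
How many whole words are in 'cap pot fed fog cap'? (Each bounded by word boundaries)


Word boundaries (\b) mark the start/end of each word.
Text: 'cap pot fed fog cap'
Splitting by whitespace:
  Word 1: 'cap'
  Word 2: 'pot'
  Word 3: 'fed'
  Word 4: 'fog'
  Word 5: 'cap'
Total whole words: 5

5


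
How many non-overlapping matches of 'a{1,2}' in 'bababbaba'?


Pattern 'a{1,2}' matches between 1 and 2 consecutive a's (greedy).
String: 'bababbaba'
Finding runs of a's and applying greedy matching:
  Run at pos 1: 'a' (length 1)
  Run at pos 3: 'a' (length 1)
  Run at pos 6: 'a' (length 1)
  Run at pos 8: 'a' (length 1)
Matches: ['a', 'a', 'a', 'a']
Count: 4

4


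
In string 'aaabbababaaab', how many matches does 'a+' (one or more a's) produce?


Pattern 'a+' matches one or more consecutive a's.
String: 'aaabbababaaab'
Scanning for runs of a:
  Match 1: 'aaa' (length 3)
  Match 2: 'a' (length 1)
  Match 3: 'a' (length 1)
  Match 4: 'aaa' (length 3)
Total matches: 4

4


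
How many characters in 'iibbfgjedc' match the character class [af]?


Character class [af] matches any of: {a, f}
Scanning string 'iibbfgjedc' character by character:
  pos 0: 'i' -> no
  pos 1: 'i' -> no
  pos 2: 'b' -> no
  pos 3: 'b' -> no
  pos 4: 'f' -> MATCH
  pos 5: 'g' -> no
  pos 6: 'j' -> no
  pos 7: 'e' -> no
  pos 8: 'd' -> no
  pos 9: 'c' -> no
Total matches: 1

1


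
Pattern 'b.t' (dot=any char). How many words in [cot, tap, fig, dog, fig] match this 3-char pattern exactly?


Pattern 'b.t' means: starts with 'b', any single char, ends with 't'.
Checking each word (must be exactly 3 chars):
  'cot' (len=3): no
  'tap' (len=3): no
  'fig' (len=3): no
  'dog' (len=3): no
  'fig' (len=3): no
Matching words: []
Total: 0

0


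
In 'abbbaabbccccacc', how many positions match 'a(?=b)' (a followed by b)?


Lookahead 'a(?=b)' matches 'a' only when followed by 'b'.
String: 'abbbaabbccccacc'
Checking each position where char is 'a':
  pos 0: 'a' -> MATCH (next='b')
  pos 4: 'a' -> no (next='a')
  pos 5: 'a' -> MATCH (next='b')
  pos 12: 'a' -> no (next='c')
Matching positions: [0, 5]
Count: 2

2
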